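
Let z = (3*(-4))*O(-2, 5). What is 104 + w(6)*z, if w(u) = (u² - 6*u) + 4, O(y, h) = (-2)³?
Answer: 488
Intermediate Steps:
O(y, h) = -8
w(u) = 4 + u² - 6*u
z = 96 (z = (3*(-4))*(-8) = -12*(-8) = 96)
104 + w(6)*z = 104 + (4 + 6² - 6*6)*96 = 104 + (4 + 36 - 36)*96 = 104 + 4*96 = 104 + 384 = 488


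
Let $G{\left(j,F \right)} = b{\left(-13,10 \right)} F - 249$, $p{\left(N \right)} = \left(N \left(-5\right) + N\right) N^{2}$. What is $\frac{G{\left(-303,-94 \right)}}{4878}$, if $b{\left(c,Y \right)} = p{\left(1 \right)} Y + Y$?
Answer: $\frac{857}{1626} \approx 0.52706$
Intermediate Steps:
$p{\left(N \right)} = - 4 N^{3}$ ($p{\left(N \right)} = \left(- 5 N + N\right) N^{2} = - 4 N N^{2} = - 4 N^{3}$)
$b{\left(c,Y \right)} = - 3 Y$ ($b{\left(c,Y \right)} = - 4 \cdot 1^{3} Y + Y = \left(-4\right) 1 Y + Y = - 4 Y + Y = - 3 Y$)
$G{\left(j,F \right)} = -249 - 30 F$ ($G{\left(j,F \right)} = \left(-3\right) 10 F - 249 = - 30 F - 249 = -249 - 30 F$)
$\frac{G{\left(-303,-94 \right)}}{4878} = \frac{-249 - -2820}{4878} = \left(-249 + 2820\right) \frac{1}{4878} = 2571 \cdot \frac{1}{4878} = \frac{857}{1626}$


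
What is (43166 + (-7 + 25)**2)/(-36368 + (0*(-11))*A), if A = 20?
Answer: -21745/18184 ≈ -1.1958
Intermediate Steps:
(43166 + (-7 + 25)**2)/(-36368 + (0*(-11))*A) = (43166 + (-7 + 25)**2)/(-36368 + (0*(-11))*20) = (43166 + 18**2)/(-36368 + 0*20) = (43166 + 324)/(-36368 + 0) = 43490/(-36368) = 43490*(-1/36368) = -21745/18184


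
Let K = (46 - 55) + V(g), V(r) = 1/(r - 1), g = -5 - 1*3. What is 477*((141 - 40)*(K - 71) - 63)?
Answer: -3889564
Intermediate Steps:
g = -8 (g = -5 - 3 = -8)
V(r) = 1/(-1 + r)
K = -82/9 (K = (46 - 55) + 1/(-1 - 8) = -9 + 1/(-9) = -9 - ⅑ = -82/9 ≈ -9.1111)
477*((141 - 40)*(K - 71) - 63) = 477*((141 - 40)*(-82/9 - 71) - 63) = 477*(101*(-721/9) - 63) = 477*(-72821/9 - 63) = 477*(-73388/9) = -3889564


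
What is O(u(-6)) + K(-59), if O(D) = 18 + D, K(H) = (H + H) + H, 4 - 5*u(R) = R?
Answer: -157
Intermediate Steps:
u(R) = ⅘ - R/5
K(H) = 3*H (K(H) = 2*H + H = 3*H)
O(u(-6)) + K(-59) = (18 + (⅘ - ⅕*(-6))) + 3*(-59) = (18 + (⅘ + 6/5)) - 177 = (18 + 2) - 177 = 20 - 177 = -157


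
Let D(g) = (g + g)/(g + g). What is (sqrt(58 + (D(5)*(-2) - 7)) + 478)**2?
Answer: 235225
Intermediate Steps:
D(g) = 1 (D(g) = (2*g)/((2*g)) = (2*g)*(1/(2*g)) = 1)
(sqrt(58 + (D(5)*(-2) - 7)) + 478)**2 = (sqrt(58 + (1*(-2) - 7)) + 478)**2 = (sqrt(58 + (-2 - 7)) + 478)**2 = (sqrt(58 - 9) + 478)**2 = (sqrt(49) + 478)**2 = (7 + 478)**2 = 485**2 = 235225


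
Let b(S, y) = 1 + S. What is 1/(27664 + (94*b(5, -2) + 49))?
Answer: 1/28277 ≈ 3.5364e-5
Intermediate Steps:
1/(27664 + (94*b(5, -2) + 49)) = 1/(27664 + (94*(1 + 5) + 49)) = 1/(27664 + (94*6 + 49)) = 1/(27664 + (564 + 49)) = 1/(27664 + 613) = 1/28277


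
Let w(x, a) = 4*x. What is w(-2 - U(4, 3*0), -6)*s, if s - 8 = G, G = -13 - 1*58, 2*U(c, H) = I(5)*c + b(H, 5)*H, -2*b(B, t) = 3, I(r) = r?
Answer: 3024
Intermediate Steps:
b(B, t) = -3/2 (b(B, t) = -1/2*3 = -3/2)
U(c, H) = -3*H/4 + 5*c/2 (U(c, H) = (5*c - 3*H/2)/2 = -3*H/4 + 5*c/2)
G = -71 (G = -13 - 58 = -71)
s = -63 (s = 8 - 71 = -63)
w(-2 - U(4, 3*0), -6)*s = (4*(-2 - (-9*0/4 + (5/2)*4)))*(-63) = (4*(-2 - (-3/4*0 + 10)))*(-63) = (4*(-2 - (0 + 10)))*(-63) = (4*(-2 - 1*10))*(-63) = (4*(-2 - 10))*(-63) = (4*(-12))*(-63) = -48*(-63) = 3024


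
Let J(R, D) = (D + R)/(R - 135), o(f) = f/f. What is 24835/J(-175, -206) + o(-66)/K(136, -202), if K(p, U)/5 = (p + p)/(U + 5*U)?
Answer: 2617493557/129540 ≈ 20206.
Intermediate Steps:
o(f) = 1
J(R, D) = (D + R)/(-135 + R)
K(p, U) = 5*p/(3*U) (K(p, U) = 5*((p + p)/(U + 5*U)) = 5*((2*p)/((6*U))) = 5*((2*p)*(1/(6*U))) = 5*(p/(3*U)) = 5*p/(3*U))
24835/J(-175, -206) + o(-66)/K(136, -202) = 24835/(((-206 - 175)/(-135 - 175))) + 1/((5/3)*136/(-202)) = 24835/((-381/(-310))) + 1/((5/3)*136*(-1/202)) = 24835/((-1/310*(-381))) + 1/(-340/303) = 24835/(381/310) + 1*(-303/340) = 24835*(310/381) - 303/340 = 7698850/381 - 303/340 = 2617493557/129540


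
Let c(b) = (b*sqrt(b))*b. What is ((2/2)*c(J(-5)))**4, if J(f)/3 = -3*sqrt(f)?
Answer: -10896201253125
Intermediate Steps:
J(f) = -9*sqrt(f) (J(f) = 3*(-3*sqrt(f)) = -9*sqrt(f))
c(b) = b**(5/2) (c(b) = b**(3/2)*b = b**(5/2))
((2/2)*c(J(-5)))**4 = ((2/2)*(-9*I*sqrt(5))**(5/2))**4 = ((2*(1/2))*(-9*I*sqrt(5))**(5/2))**4 = (1*(-9*I*sqrt(5))**(5/2))**4 = (1*(1215*5**(1/4)*(-I)**(5/2)))**4 = (1215*5**(1/4)*(-I)**(5/2))**4 = -10896201253125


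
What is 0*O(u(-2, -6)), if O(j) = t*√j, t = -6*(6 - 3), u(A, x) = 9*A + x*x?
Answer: 0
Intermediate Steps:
u(A, x) = x² + 9*A (u(A, x) = 9*A + x² = x² + 9*A)
t = -18 (t = -6*3 = -18)
O(j) = -18*√j
0*O(u(-2, -6)) = 0*(-18*√((-6)² + 9*(-2))) = 0*(-18*√(36 - 18)) = 0*(-54*√2) = 0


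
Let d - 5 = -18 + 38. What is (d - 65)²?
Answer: 1600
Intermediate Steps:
d = 25 (d = 5 + (-18 + 38) = 5 + 20 = 25)
(d - 65)² = (25 - 65)² = (-40)² = 1600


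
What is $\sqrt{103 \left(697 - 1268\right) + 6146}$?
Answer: $i \sqrt{52667} \approx 229.49 i$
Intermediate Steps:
$\sqrt{103 \left(697 - 1268\right) + 6146} = \sqrt{103 \left(-571\right) + 6146} = \sqrt{-58813 + 6146} = \sqrt{-52667} = i \sqrt{52667}$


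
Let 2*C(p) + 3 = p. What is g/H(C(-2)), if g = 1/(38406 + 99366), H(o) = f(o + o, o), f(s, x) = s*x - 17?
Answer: -1/619974 ≈ -1.6130e-6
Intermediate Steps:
C(p) = -3/2 + p/2
f(s, x) = -17 + s*x
H(o) = -17 + 2*o² (H(o) = -17 + (o + o)*o = -17 + (2*o)*o = -17 + 2*o²)
g = 1/137772 ≈ 7.2584e-6
g/H(C(-2)) = 1/(137772*(-17 + 2*(-3/2 + (½)*(-2))²)) = 1/(137772*(-17 + 2*(-3/2 - 1)²)) = 1/(137772*(-17 + 2*(-5/2)²)) = 1/(137772*(-17 + 2*(25/4))) = 1/(137772*(-17 + 25/2)) = 1/(137772*(-9/2)) = (1/137772)*(-2/9) = -1/619974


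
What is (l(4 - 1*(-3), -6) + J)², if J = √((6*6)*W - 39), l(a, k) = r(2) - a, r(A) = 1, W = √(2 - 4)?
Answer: (6 - √3*√(-13 + 12*I*√2))² ≈ -45.539 - 35.26*I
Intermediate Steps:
W = I*√2 (W = √(-2) = I*√2 ≈ 1.4142*I)
l(a, k) = 1 - a
J = √(-39 + 36*I*√2) (J = √((6*6)*(I*√2) - 39) = √(36*(I*√2) - 39) = √(36*I*√2 - 39) = √(-39 + 36*I*√2) ≈ 3.5449 + 7.181*I)
(l(4 - 1*(-3), -6) + J)² = ((1 - (4 - 1*(-3))) + √(-39 + 36*I*√2))² = ((1 - (4 + 3)) + √(-39 + 36*I*√2))² = ((1 - 1*7) + √(-39 + 36*I*√2))² = ((1 - 7) + √(-39 + 36*I*√2))² = (-6 + √(-39 + 36*I*√2))²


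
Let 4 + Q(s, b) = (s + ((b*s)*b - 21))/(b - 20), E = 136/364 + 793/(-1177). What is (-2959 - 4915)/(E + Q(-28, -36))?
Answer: -6746884144/552307853 ≈ -12.216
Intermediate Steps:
E = -32145/107107 (E = 136*(1/364) + 793*(-1/1177) = 34/91 - 793/1177 = -32145/107107 ≈ -0.30012)
Q(s, b) = -4 + (-21 + s + s*b**2)/(-20 + b) (Q(s, b) = -4 + (s + ((b*s)*b - 21))/(b - 20) = -4 + (s + (s*b**2 - 21))/(-20 + b) = -4 + (s + (-21 + s*b**2))/(-20 + b) = -4 + (-21 + s + s*b**2)/(-20 + b))
(-2959 - 4915)/(E + Q(-28, -36)) = (-2959 - 4915)/(-32145/107107 + (59 - 28 - 4*(-36) - 28*(-36)**2)/(-20 - 36)) = -7874/(-32145/107107 + (59 - 28 + 144 - 28*1296)/(-56)) = -7874/(-32145/107107 - (59 - 28 + 144 - 36288)/56) = -7874/(-32145/107107 - 1/56*(-36113)) = -7874/(-32145/107107 + 5159/8) = -7874/552307853/856856 = -7874*856856/552307853 = -6746884144/552307853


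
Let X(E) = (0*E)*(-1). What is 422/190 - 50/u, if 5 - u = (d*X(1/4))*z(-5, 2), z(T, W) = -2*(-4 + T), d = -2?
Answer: -739/95 ≈ -7.7789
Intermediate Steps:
z(T, W) = 8 - 2*T
X(E) = 0 (X(E) = 0*(-1) = 0)
u = 5 (u = 5 - (-2*0)*(8 - 2*(-5)) = 5 - 0*(8 + 10) = 5 - 0*18 = 5 - 1*0 = 5 + 0 = 5)
422/190 - 50/u = 422/190 - 50/5 = 422*(1/190) - 50*⅕ = 211/95 - 10 = -739/95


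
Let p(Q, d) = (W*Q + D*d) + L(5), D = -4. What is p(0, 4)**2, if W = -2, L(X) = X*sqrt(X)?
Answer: 381 - 160*sqrt(5) ≈ 23.229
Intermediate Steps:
L(X) = X**(3/2)
p(Q, d) = -4*d - 2*Q + 5*sqrt(5) (p(Q, d) = (-2*Q - 4*d) + 5**(3/2) = (-4*d - 2*Q) + 5*sqrt(5) = -4*d - 2*Q + 5*sqrt(5))
p(0, 4)**2 = (-4*4 - 2*0 + 5*sqrt(5))**2 = (-16 + 0 + 5*sqrt(5))**2 = (-16 + 5*sqrt(5))**2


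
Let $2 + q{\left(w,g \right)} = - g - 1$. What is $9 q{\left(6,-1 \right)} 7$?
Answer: $-126$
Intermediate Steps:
$q{\left(w,g \right)} = -3 - g$ ($q{\left(w,g \right)} = -2 - \left(1 + g\right) = -3 - g$)
$9 q{\left(6,-1 \right)} 7 = 9 \left(-3 - -1\right) 7 = 9 \left(-3 + 1\right) 7 = 9 \left(-2\right) 7 = \left(-18\right) 7 = -126$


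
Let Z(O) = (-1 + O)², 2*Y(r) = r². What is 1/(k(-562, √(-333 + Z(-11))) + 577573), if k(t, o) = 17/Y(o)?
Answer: 189/109161263 ≈ 1.7314e-6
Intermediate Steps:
Y(r) = r²/2
k(t, o) = 34/o² (k(t, o) = 17/((o²/2)) = 17*(2/o²) = 34/o²)
1/(k(-562, √(-333 + Z(-11))) + 577573) = 1/(34/(√(-333 + (-1 - 11)²))² + 577573) = 1/(34/(√(-333 + (-12)²))² + 577573) = 1/(34/(√(-333 + 144))² + 577573) = 1/(34/(√(-189))² + 577573) = 1/(34/(3*I*√21)² + 577573) = 1/(34*(-1/189) + 577573) = 1/(-34/189 + 577573) = 1/(109161263/189) = 189/109161263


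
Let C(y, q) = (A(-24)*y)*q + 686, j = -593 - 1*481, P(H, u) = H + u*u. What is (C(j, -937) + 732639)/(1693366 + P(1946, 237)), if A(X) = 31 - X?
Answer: 56081915/1751481 ≈ 32.020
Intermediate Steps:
P(H, u) = H + u²
j = -1074 (j = -593 - 481 = -1074)
C(y, q) = 686 + 55*q*y (C(y, q) = ((31 - 1*(-24))*y)*q + 686 = ((31 + 24)*y)*q + 686 = (55*y)*q + 686 = 55*q*y + 686 = 686 + 55*q*y)
(C(j, -937) + 732639)/(1693366 + P(1946, 237)) = ((686 + 55*(-937)*(-1074)) + 732639)/(1693366 + (1946 + 237²)) = ((686 + 55348590) + 732639)/(1693366 + (1946 + 56169)) = (55349276 + 732639)/(1693366 + 58115) = 56081915/1751481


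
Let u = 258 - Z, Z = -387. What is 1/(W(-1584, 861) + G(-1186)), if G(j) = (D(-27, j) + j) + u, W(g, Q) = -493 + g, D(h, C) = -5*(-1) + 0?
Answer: -1/2613 ≈ -0.00038270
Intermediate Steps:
u = 645 (u = 258 - 1*(-387) = 258 + 387 = 645)
D(h, C) = 5 (D(h, C) = 5 + 0 = 5)
G(j) = 650 + j (G(j) = (5 + j) + 645 = 650 + j)
1/(W(-1584, 861) + G(-1186)) = 1/((-493 - 1584) + (650 - 1186)) = 1/(-2077 - 536) = 1/(-2613) = -1/2613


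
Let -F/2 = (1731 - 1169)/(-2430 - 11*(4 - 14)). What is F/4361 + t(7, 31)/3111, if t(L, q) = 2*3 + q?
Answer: 94461251/7868901180 ≈ 0.012004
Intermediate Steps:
t(L, q) = 6 + q
F = 281/580 (F = -2*(1731 - 1169)/(-2430 - 11*(4 - 14)) = -1124/(-2430 - 11*(-10)) = -1124/(-2430 + 110) = -1124/(-2320) = -1124*(-1)/2320 = -2*(-281/1160) = 281/580 ≈ 0.48448)
F/4361 + t(7, 31)/3111 = (281/580)/4361 + (6 + 31)/3111 = (281/580)*(1/4361) + 37*(1/3111) = 281/2529380 + 37/3111 = 94461251/7868901180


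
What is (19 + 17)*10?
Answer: 360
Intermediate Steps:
(19 + 17)*10 = 36*10 = 360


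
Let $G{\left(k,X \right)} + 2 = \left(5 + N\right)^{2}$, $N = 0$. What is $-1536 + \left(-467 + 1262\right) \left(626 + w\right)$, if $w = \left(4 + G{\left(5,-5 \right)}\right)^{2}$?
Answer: $1075689$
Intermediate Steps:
$G{\left(k,X \right)} = 23$ ($G{\left(k,X \right)} = -2 + \left(5 + 0\right)^{2} = -2 + 5^{2} = -2 + 25 = 23$)
$w = 729$ ($w = \left(4 + 23\right)^{2} = 27^{2} = 729$)
$-1536 + \left(-467 + 1262\right) \left(626 + w\right) = -1536 + \left(-467 + 1262\right) \left(626 + 729\right) = -1536 + 795 \cdot 1355 = -1536 + 1077225 = 1075689$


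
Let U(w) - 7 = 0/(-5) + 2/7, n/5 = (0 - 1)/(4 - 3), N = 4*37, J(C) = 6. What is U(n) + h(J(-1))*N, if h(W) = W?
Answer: 6267/7 ≈ 895.29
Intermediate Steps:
N = 148
n = -5 (n = 5*((0 - 1)/(4 - 3)) = 5*(-1/1) = 5*(-1*1) = 5*(-1) = -5)
U(w) = 51/7 (U(w) = 7 + (0/(-5) + 2/7) = 7 + (0*(-⅕) + 2*(⅐)) = 7 + (0 + 2/7) = 7 + 2/7 = 51/7)
U(n) + h(J(-1))*N = 51/7 + 6*148 = 51/7 + 888 = 6267/7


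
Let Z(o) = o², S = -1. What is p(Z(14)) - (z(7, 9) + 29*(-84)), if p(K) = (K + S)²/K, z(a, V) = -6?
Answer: 516657/196 ≈ 2636.0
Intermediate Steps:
p(K) = (-1 + K)²/K (p(K) = (K - 1)²/K = (-1 + K)²/K)
p(Z(14)) - (z(7, 9) + 29*(-84)) = (-1 + 14²)²/(14²) - (-6 + 29*(-84)) = (-1 + 196)²/196 - (-6 - 2436) = (1/196)*195² - 1*(-2442) = (1/196)*38025 + 2442 = 38025/196 + 2442 = 516657/196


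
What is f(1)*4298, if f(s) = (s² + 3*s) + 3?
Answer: 30086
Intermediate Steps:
f(s) = 3 + s² + 3*s
f(1)*4298 = (3 + 1² + 3*1)*4298 = (3 + 1 + 3)*4298 = 7*4298 = 30086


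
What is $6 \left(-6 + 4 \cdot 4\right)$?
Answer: $60$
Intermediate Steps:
$6 \left(-6 + 4 \cdot 4\right) = 6 \left(-6 + 16\right) = 6 \cdot 10 = 60$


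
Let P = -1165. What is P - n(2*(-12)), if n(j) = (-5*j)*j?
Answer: 1715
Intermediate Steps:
n(j) = -5*j**2
P - n(2*(-12)) = -1165 - (-5)*(2*(-12))**2 = -1165 - (-5)*(-24)**2 = -1165 - (-5)*576 = -1165 - 1*(-2880) = -1165 + 2880 = 1715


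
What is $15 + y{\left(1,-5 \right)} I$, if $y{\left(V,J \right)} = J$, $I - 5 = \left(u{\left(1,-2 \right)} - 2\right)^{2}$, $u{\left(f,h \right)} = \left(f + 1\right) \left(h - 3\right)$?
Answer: $-730$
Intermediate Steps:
$u{\left(f,h \right)} = \left(1 + f\right) \left(-3 + h\right)$
$I = 149$ ($I = 5 + \left(\left(-3 - 2 - 3 + 1 \left(-2\right)\right) - 2\right)^{2} = 5 + \left(\left(-3 - 2 - 3 - 2\right) - 2\right)^{2} = 5 + \left(-10 - 2\right)^{2} = 5 + \left(-12\right)^{2} = 5 + 144 = 149$)
$15 + y{\left(1,-5 \right)} I = 15 - 745 = -730$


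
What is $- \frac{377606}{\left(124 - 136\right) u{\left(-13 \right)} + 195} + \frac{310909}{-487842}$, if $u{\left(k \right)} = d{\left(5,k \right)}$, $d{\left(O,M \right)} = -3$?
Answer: $- \frac{20475987359}{12521278} \approx -1635.3$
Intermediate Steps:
$u{\left(k \right)} = -3$
$- \frac{377606}{\left(124 - 136\right) u{\left(-13 \right)} + 195} + \frac{310909}{-487842} = - \frac{377606}{\left(124 - 136\right) \left(-3\right) + 195} + \frac{310909}{-487842} = - \frac{377606}{\left(124 - 136\right) \left(-3\right) + 195} + 310909 \left(- \frac{1}{487842}\right) = - \frac{377606}{\left(-12\right) \left(-3\right) + 195} - \frac{310909}{487842} = - \frac{377606}{36 + 195} - \frac{310909}{487842} = - \frac{377606}{231} - \frac{310909}{487842} = - \frac{20475987359}{12521278}$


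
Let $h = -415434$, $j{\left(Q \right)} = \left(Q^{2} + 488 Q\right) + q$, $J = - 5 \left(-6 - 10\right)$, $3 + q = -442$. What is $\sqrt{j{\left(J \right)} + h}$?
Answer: $i \sqrt{370439} \approx 608.64 i$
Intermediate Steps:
$q = -445$ ($q = -3 - 442 = -445$)
$J = 80$ ($J = \left(-5\right) \left(-16\right) = 80$)
$j{\left(Q \right)} = -445 + Q^{2} + 488 Q$ ($j{\left(Q \right)} = \left(Q^{2} + 488 Q\right) - 445 = -445 + Q^{2} + 488 Q$)
$\sqrt{j{\left(J \right)} + h} = \sqrt{\left(-445 + 80^{2} + 488 \cdot 80\right) - 415434} = \sqrt{\left(-445 + 6400 + 39040\right) - 415434} = \sqrt{44995 - 415434} = \sqrt{-370439} = i \sqrt{370439}$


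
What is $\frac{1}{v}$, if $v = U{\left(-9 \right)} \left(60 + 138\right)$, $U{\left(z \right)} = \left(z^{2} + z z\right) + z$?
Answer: $\frac{1}{30294} \approx 3.301 \cdot 10^{-5}$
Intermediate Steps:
$U{\left(z \right)} = z + 2 z^{2}$ ($U{\left(z \right)} = \left(z^{2} + z^{2}\right) + z = 2 z^{2} + z = z + 2 z^{2}$)
$v = 30294$ ($v = - 9 \left(1 + 2 \left(-9\right)\right) \left(60 + 138\right) = - 9 \left(1 - 18\right) 198 = \left(-9\right) \left(-17\right) 198 = 153 \cdot 198 = 30294$)
$\frac{1}{v} = \frac{1}{30294}$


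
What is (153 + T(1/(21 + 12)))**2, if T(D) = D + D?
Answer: 25512601/1089 ≈ 23428.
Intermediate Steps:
T(D) = 2*D
(153 + T(1/(21 + 12)))**2 = (153 + 2/(21 + 12))**2 = (153 + 2/33)**2 = (5051/33)**2 = 25512601/1089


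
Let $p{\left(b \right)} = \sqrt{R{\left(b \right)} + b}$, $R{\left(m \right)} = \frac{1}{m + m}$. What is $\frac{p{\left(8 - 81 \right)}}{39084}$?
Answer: $\frac{i \sqrt{1556214}}{5706264} \approx 0.00021862 i$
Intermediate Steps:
$R{\left(m \right)} = \frac{1}{2 m}$
$p{\left(b \right)} = \sqrt{b + \frac{1}{2 b}}$ ($p{\left(b \right)} = \sqrt{\frac{1}{2 b} + b} = \sqrt{b + \frac{1}{2 b}}$)
$\frac{p{\left(8 - 81 \right)}}{39084} = \frac{\frac{1}{2} \sqrt{\frac{2}{8 - 81} + 4 \left(8 - 81\right)}}{39084} = \frac{\sqrt{\frac{2}{-73} + 4 \left(-73\right)}}{2} \cdot \frac{1}{39084} = \frac{\sqrt{2 \left(- \frac{1}{73}\right) - 292}}{2} \cdot \frac{1}{39084} = \frac{\sqrt{- \frac{2}{73} - 292}}{2} \cdot \frac{1}{39084} = \frac{\sqrt{- \frac{21318}{73}}}{2} \cdot \frac{1}{39084} = \frac{\frac{1}{73} i \sqrt{1556214}}{2} \cdot \frac{1}{39084} = \frac{i \sqrt{1556214}}{146} \cdot \frac{1}{39084} = \frac{i \sqrt{1556214}}{5706264}$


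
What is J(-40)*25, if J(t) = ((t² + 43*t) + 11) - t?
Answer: -1725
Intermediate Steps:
J(t) = 11 + t² + 42*t (J(t) = (11 + t² + 43*t) - t = 11 + t² + 42*t)
J(-40)*25 = (11 + (-40)² + 42*(-40))*25 = (11 + 1600 - 1680)*25 = -69*25 = -1725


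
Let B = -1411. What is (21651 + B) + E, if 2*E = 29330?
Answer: 34905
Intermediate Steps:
E = 14665 (E = (½)*29330 = 14665)
(21651 + B) + E = (21651 - 1411) + 14665 = 20240 + 14665 = 34905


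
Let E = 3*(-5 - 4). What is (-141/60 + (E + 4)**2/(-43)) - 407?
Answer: -362621/860 ≈ -421.65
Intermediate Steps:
E = -27 (E = 3*(-9) = -27)
(-141/60 + (E + 4)**2/(-43)) - 407 = (-141/60 + (-27 + 4)**2/(-43)) - 407 = (-141*1/60 + (-23)**2*(-1/43)) - 407 = (-47/20 + 529*(-1/43)) - 407 = (-47/20 - 529/43) - 407 = -12601/860 - 407 = -362621/860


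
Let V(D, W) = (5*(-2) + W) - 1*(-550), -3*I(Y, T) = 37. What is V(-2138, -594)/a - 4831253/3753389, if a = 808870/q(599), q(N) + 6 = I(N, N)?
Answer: -390413975900/303600376043 ≈ -1.2859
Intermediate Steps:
I(Y, T) = -37/3 (I(Y, T) = -1/3*37 = -37/3)
V(D, W) = 540 + W (V(D, W) = (-10 + W) + 550 = 540 + W)
q(N) = -55/3 (q(N) = -6 - 37/3 = -55/3)
a = -485322/11 (a = 808870/(-55/3) = 808870*(-3/55) = -485322/11 ≈ -44120.)
V(-2138, -594)/a - 4831253/3753389 = (540 - 594)/(-485322/11) - 4831253/3753389 = -54*(-11/485322) - 4831253*1/3753389 = 99/80887 - 4831253/3753389 = -390413975900/303600376043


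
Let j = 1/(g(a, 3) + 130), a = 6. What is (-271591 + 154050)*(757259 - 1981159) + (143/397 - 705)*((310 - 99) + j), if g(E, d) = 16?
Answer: 4169156847926003/28981 ≈ 1.4386e+11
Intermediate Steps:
j = 1/146 (j = 1/(16 + 130) = 1/146 ≈ 0.0068493)
(-271591 + 154050)*(757259 - 1981159) + (143/397 - 705)*((310 - 99) + j) = (-271591 + 154050)*(757259 - 1981159) + (143/397 - 705)*((310 - 99) + 1/146) = -117541*(-1223900) + (143*(1/397) - 705)*(211 + 1/146) = 143858429900 + (143/397 - 705)*(30807/146) = 143858429900 - 279742/397*30807/146 = 143858429900 - 4309005897/28981 = 4169156847926003/28981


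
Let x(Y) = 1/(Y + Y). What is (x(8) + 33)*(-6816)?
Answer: -225354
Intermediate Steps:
x(Y) = 1/(2*Y)
(x(8) + 33)*(-6816) = ((½)/8 + 33)*(-6816) = ((½)*(⅛) + 33)*(-6816) = (1/16 + 33)*(-6816) = (529/16)*(-6816) = -225354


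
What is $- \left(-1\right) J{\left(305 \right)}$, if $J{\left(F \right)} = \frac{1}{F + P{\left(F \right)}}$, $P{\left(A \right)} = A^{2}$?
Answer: $\frac{1}{93330} \approx 1.0715 \cdot 10^{-5}$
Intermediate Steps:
$J{\left(F \right)} = \frac{1}{F + F^{2}}$
$- \left(-1\right) J{\left(305 \right)} = - \left(-1\right) \frac{1}{305 \left(1 + 305\right)} = - \left(-1\right) \frac{1}{305 \cdot 306} = - \left(-1\right) \frac{1}{305} \cdot \frac{1}{306} = - \frac{-1}{93330} = \left(-1\right) \left(- \frac{1}{93330}\right) = \frac{1}{93330}$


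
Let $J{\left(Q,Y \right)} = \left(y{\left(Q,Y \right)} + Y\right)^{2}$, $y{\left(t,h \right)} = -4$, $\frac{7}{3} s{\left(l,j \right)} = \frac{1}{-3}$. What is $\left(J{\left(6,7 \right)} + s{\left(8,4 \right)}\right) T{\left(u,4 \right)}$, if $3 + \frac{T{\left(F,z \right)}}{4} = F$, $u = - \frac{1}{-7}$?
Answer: $- \frac{4960}{49} \approx -101.22$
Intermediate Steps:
$s{\left(l,j \right)} = - \frac{1}{7}$ ($s{\left(l,j \right)} = \frac{3}{7 \left(-3\right)} = \frac{3}{7} \left(- \frac{1}{3}\right) = - \frac{1}{7}$)
$u = \frac{1}{7}$ ($u = \left(-1\right) \left(- \frac{1}{7}\right) = \frac{1}{7} \approx 0.14286$)
$T{\left(F,z \right)} = -12 + 4 F$
$J{\left(Q,Y \right)} = \left(-4 + Y\right)^{2}$
$\left(J{\left(6,7 \right)} + s{\left(8,4 \right)}\right) T{\left(u,4 \right)} = \left(\left(-4 + 7\right)^{2} - \frac{1}{7}\right) \left(-12 + 4 \cdot \frac{1}{7}\right) = \left(3^{2} - \frac{1}{7}\right) \left(-12 + \frac{4}{7}\right) = \left(9 - \frac{1}{7}\right) \left(- \frac{80}{7}\right) = \frac{62}{7} \left(- \frac{80}{7}\right) = - \frac{4960}{49}$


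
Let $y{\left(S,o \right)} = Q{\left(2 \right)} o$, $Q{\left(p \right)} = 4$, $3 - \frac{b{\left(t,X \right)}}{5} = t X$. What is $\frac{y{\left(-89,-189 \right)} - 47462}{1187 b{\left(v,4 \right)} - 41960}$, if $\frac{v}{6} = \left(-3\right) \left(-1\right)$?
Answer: $\frac{48218}{451475} \approx 0.1068$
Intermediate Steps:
$v = 18$ ($v = 6 \left(\left(-3\right) \left(-1\right)\right) = 6 \cdot 3 = 18$)
$b{\left(t,X \right)} = 15 - 5 X t$ ($b{\left(t,X \right)} = 15 - 5 t X = 15 - 5 X t$)
$y{\left(S,o \right)} = 4 o$
$\frac{y{\left(-89,-189 \right)} - 47462}{1187 b{\left(v,4 \right)} - 41960} = \frac{4 \left(-189\right) - 47462}{1187 \left(15 - 20 \cdot 18\right) - 41960} = \frac{-756 - 47462}{1187 \left(15 - 360\right) - 41960} = - \frac{48218}{1187 \left(-345\right) - 41960} = - \frac{48218}{-409515 - 41960} = - \frac{48218}{-451475} = \left(-48218\right) \left(- \frac{1}{451475}\right) = \frac{48218}{451475}$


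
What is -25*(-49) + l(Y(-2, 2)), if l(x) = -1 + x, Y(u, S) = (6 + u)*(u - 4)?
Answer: 1200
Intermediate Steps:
Y(u, S) = (-4 + u)*(6 + u) (Y(u, S) = (6 + u)*(-4 + u) = (-4 + u)*(6 + u))
-25*(-49) + l(Y(-2, 2)) = -25*(-49) + (-1 + (-24 + (-2)² + 2*(-2))) = 1225 + (-1 + (-24 + 4 - 4)) = 1225 + (-1 - 24) = 1225 - 25 = 1200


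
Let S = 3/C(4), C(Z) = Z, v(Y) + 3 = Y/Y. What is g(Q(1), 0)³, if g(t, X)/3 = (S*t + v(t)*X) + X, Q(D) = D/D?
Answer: 729/64 ≈ 11.391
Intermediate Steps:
v(Y) = -2 (v(Y) = -3 + Y/Y = -3 + 1 = -2)
Q(D) = 1
S = ¾ (S = 3/4 = 3*(¼) = ¾ ≈ 0.75000)
g(t, X) = -3*X + 9*t/4 (g(t, X) = 3*((3*t/4 - 2*X) + X) = 3*((-2*X + 3*t/4) + X) = 3*(-X + 3*t/4) = -3*X + 9*t/4)
g(Q(1), 0)³ = (-3*0 + (9/4)*1)³ = (0 + 9/4)³ = (9/4)³ = 729/64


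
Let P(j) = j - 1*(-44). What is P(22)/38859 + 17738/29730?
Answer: 115207187/192546345 ≈ 0.59834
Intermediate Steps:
P(j) = 44 + j (P(j) = j + 44 = 44 + j)
P(22)/38859 + 17738/29730 = (44 + 22)/38859 + 17738/29730 = 66*(1/38859) + 17738*(1/29730) = 22/12953 + 8869/14865 = 115207187/192546345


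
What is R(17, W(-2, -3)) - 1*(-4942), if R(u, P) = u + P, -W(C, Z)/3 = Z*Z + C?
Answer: 4938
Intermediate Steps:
W(C, Z) = -3*C - 3*Z² (W(C, Z) = -3*(Z*Z + C) = -3*(Z² + C) = -3*(C + Z²) = -3*C - 3*Z²)
R(u, P) = P + u
R(17, W(-2, -3)) - 1*(-4942) = ((-3*(-2) - 3*(-3)²) + 17) - 1*(-4942) = ((6 - 3*9) + 17) + 4942 = ((6 - 27) + 17) + 4942 = (-21 + 17) + 4942 = -4 + 4942 = 4938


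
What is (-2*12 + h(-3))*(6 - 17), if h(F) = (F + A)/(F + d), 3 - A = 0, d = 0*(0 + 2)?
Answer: 264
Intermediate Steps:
d = 0 (d = 0*2 = 0)
A = 3 (A = 3 - 1*0 = 3 + 0 = 3)
h(F) = (3 + F)/F (h(F) = (F + 3)/(F + 0) = (3 + F)/F)
(-2*12 + h(-3))*(6 - 17) = (-2*12 + (3 - 3)/(-3))*(6 - 17) = (-24 - ⅓*0)*(-11) = (-24 + 0)*(-11) = -24*(-11) = 264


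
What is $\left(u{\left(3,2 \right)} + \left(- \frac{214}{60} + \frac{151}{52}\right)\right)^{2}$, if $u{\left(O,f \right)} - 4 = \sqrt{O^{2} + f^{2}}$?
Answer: $\frac{14684809}{608400} + \frac{2603 \sqrt{13}}{390} \approx 48.202$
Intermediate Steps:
$u{\left(O,f \right)} = 4 + \sqrt{O^{2} + f^{2}}$
$\left(u{\left(3,2 \right)} + \left(- \frac{214}{60} + \frac{151}{52}\right)\right)^{2} = \left(\left(4 + \sqrt{3^{2} + 2^{2}}\right) + \left(- \frac{214}{60} + \frac{151}{52}\right)\right)^{2} = \left(\left(4 + \sqrt{9 + 4}\right) + \left(\left(-214\right) \frac{1}{60} + 151 \cdot \frac{1}{52}\right)\right)^{2} = \left(\left(4 + \sqrt{13}\right) + \left(- \frac{107}{30} + \frac{151}{52}\right)\right)^{2} = \left(\left(4 + \sqrt{13}\right) - \frac{517}{780}\right)^{2} = \left(\frac{2603}{780} + \sqrt{13}\right)^{2}$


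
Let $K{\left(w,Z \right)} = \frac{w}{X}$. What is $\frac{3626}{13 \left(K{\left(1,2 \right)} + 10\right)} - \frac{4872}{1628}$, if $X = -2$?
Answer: $\frac{2650718}{100529} \approx 26.368$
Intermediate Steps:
$K{\left(w,Z \right)} = - \frac{w}{2}$ ($K{\left(w,Z \right)} = \frac{w}{-2} = w \left(- \frac{1}{2}\right) = - \frac{w}{2}$)
$\frac{3626}{13 \left(K{\left(1,2 \right)} + 10\right)} - \frac{4872}{1628} = \frac{3626}{13 \left(\left(- \frac{1}{2}\right) 1 + 10\right)} - \frac{4872}{1628} = \frac{3626}{13 \left(- \frac{1}{2} + 10\right)} - \frac{1218}{407} = \frac{3626}{13 \cdot \frac{19}{2}} - \frac{1218}{407} = \frac{3626}{\frac{247}{2}} - \frac{1218}{407} = 3626 \cdot \frac{2}{247} - \frac{1218}{407} = \frac{7252}{247} - \frac{1218}{407} = \frac{2650718}{100529}$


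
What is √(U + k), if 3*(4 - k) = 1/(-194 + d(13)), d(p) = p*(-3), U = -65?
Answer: I*√29803962/699 ≈ 7.8102*I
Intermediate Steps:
d(p) = -3*p
k = 2797/699 (k = 4 - 1/(3*(-194 - 3*13)) = 4 - 1/(3*(-194 - 39)) = 4 - ⅓/(-233) = 4 - ⅓*(-1/233) = 4 + 1/699 = 2797/699 ≈ 4.0014)
√(U + k) = √(-65 + 2797/699) = √(-42638/699) = I*√29803962/699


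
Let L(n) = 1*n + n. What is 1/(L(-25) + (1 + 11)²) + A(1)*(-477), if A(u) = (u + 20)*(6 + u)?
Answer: -6591185/94 ≈ -70119.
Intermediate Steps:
L(n) = 2*n (L(n) = n + n = 2*n)
A(u) = (6 + u)*(20 + u) (A(u) = (20 + u)*(6 + u) = (6 + u)*(20 + u))
1/(L(-25) + (1 + 11)²) + A(1)*(-477) = 1/(2*(-25) + (1 + 11)²) + (120 + 1² + 26*1)*(-477) = 1/(-50 + 12²) + (120 + 1 + 26)*(-477) = 1/(-50 + 144) + 147*(-477) = 1/94 - 70119 = -6591185/94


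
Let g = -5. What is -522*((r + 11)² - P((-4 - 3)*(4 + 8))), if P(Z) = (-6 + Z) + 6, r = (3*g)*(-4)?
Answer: -2675250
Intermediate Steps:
r = 60 (r = (3*(-5))*(-4) = -15*(-4) = 60)
P(Z) = Z
-522*((r + 11)² - P((-4 - 3)*(4 + 8))) = -522*((60 + 11)² - (-4 - 3)*(4 + 8)) = -522*(71² - (-7)*12) = -522*(5041 - 1*(-84)) = -522*(5041 + 84) = -522*5125 = -2675250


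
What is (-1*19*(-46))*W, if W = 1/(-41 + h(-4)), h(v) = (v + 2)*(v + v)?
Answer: -874/25 ≈ -34.960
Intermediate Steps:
h(v) = 2*v*(2 + v) (h(v) = (2 + v)*(2*v) = 2*v*(2 + v))
W = -1/25 (W = 1/(-41 + 2*(-4)*(2 - 4)) = 1/(-41 + 2*(-4)*(-2)) = 1/(-41 + 16) = 1/(-25) = -1/25 ≈ -0.040000)
(-1*19*(-46))*W = (-1*19*(-46))*(-1/25) = -19*(-46)*(-1/25) = 874*(-1/25) = -874/25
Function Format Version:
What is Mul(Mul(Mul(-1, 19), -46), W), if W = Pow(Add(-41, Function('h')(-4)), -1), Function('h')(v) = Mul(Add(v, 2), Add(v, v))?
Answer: Rational(-874, 25) ≈ -34.960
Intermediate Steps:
Function('h')(v) = Mul(2, v, Add(2, v)) (Function('h')(v) = Mul(Add(2, v), Mul(2, v)) = Mul(2, v, Add(2, v)))
W = Rational(-1, 25) (W = Pow(Add(-41, Mul(2, -4, Add(2, -4))), -1) = Pow(Add(-41, Mul(2, -4, -2)), -1) = Pow(Add(-41, 16), -1) = Pow(-25, -1) = Rational(-1, 25) ≈ -0.040000)
Mul(Mul(Mul(-1, 19), -46), W) = Mul(Mul(Mul(-1, 19), -46), Rational(-1, 25)) = Mul(Mul(-19, -46), Rational(-1, 25)) = Mul(874, Rational(-1, 25)) = Rational(-874, 25)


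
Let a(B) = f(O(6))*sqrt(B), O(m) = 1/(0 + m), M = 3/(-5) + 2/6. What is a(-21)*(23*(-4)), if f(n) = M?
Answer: 368*I*sqrt(21)/15 ≈ 112.43*I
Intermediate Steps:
M = -4/15 (M = 3*(-1/5) + 2*(1/6) = -3/5 + 1/3 = -4/15 ≈ -0.26667)
O(m) = 1/m
f(n) = -4/15
a(B) = -4*sqrt(B)/15
a(-21)*(23*(-4)) = (-4*I*sqrt(21)/15)*(23*(-4)) = -4*I*sqrt(21)/15*(-92) = 368*I*sqrt(21)/15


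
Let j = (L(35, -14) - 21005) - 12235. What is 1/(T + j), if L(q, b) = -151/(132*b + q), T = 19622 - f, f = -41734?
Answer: 1813/50974459 ≈ 3.5567e-5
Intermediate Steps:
T = 61356 (T = 19622 - 1*(-41734) = 19622 + 41734 = 61356)
L(q, b) = -151/(q + 132*b)
j = -60263969/1813 (j = (-151/(35 + 132*(-14)) - 21005) - 12235 = (-151/(35 - 1848) - 21005) - 12235 = (-151/(-1813) - 21005) - 12235 = (-151*(-1/1813) - 21005) - 12235 = (151/1813 - 21005) - 12235 = -38081914/1813 - 12235 = -60263969/1813 ≈ -33240.)
1/(T + j) = 1/(61356 - 60263969/1813) = 1/(50974459/1813) = 1813/50974459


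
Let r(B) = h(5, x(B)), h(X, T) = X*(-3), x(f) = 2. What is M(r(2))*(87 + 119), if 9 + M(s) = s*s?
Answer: 44496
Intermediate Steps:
h(X, T) = -3*X
r(B) = -15 (r(B) = -3*5 = -15)
M(s) = -9 + s**2 (M(s) = -9 + s*s = -9 + s**2)
M(r(2))*(87 + 119) = (-9 + (-15)**2)*(87 + 119) = (-9 + 225)*206 = 216*206 = 44496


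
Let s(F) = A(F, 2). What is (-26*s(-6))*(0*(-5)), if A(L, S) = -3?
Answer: 0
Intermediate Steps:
s(F) = -3
(-26*s(-6))*(0*(-5)) = (-26*(-3))*(0*(-5)) = 78*0 = 0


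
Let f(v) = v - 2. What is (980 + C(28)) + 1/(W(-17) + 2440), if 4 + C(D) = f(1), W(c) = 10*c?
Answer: 2213251/2270 ≈ 975.00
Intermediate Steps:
f(v) = -2 + v
C(D) = -5 (C(D) = -4 + (-2 + 1) = -4 - 1 = -5)
(980 + C(28)) + 1/(W(-17) + 2440) = (980 - 5) + 1/(10*(-17) + 2440) = 975 + 1/(-170 + 2440) = 975 + 1/2270 = 2213251/2270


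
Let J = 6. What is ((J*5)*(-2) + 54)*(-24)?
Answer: 144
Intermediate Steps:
((J*5)*(-2) + 54)*(-24) = ((6*5)*(-2) + 54)*(-24) = (30*(-2) + 54)*(-24) = (-60 + 54)*(-24) = -6*(-24) = 144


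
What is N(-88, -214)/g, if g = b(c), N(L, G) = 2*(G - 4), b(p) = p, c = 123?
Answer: -436/123 ≈ -3.5447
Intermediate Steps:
N(L, G) = -8 + 2*G (N(L, G) = 2*(-4 + G) = -8 + 2*G)
g = 123
N(-88, -214)/g = (-8 + 2*(-214))/123 = (-8 - 428)*(1/123) = -436*1/123 = -436/123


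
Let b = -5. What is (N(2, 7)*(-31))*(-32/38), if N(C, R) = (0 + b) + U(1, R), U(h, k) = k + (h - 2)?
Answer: 496/19 ≈ 26.105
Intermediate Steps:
U(h, k) = -2 + h + k (U(h, k) = k + (-2 + h) = -2 + h + k)
N(C, R) = -6 + R (N(C, R) = (0 - 5) + (-2 + 1 + R) = -5 + (-1 + R) = -6 + R)
(N(2, 7)*(-31))*(-32/38) = ((-6 + 7)*(-31))*(-32/38) = (1*(-31))*(-32*1/38) = -31*(-16/19) = 496/19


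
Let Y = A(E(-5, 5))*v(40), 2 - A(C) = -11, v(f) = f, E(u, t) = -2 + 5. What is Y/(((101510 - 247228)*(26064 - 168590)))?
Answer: 130/5192150917 ≈ 2.5038e-8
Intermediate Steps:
E(u, t) = 3
A(C) = 13 (A(C) = 2 - 1*(-11) = 2 + 11 = 13)
Y = 520 (Y = 13*40 = 520)
Y/(((101510 - 247228)*(26064 - 168590))) = 520/(((101510 - 247228)*(26064 - 168590))) = 520/((-145718*(-142526))) = 520/20768603668 = 520*(1/20768603668) = 130/5192150917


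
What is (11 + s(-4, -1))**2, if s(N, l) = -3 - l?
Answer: 81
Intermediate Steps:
(11 + s(-4, -1))**2 = (11 + (-3 - 1*(-1)))**2 = (11 + (-3 + 1))**2 = (11 - 2)**2 = 9**2 = 81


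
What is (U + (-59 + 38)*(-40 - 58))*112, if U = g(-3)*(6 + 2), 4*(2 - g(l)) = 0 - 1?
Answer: 232512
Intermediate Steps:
g(l) = 9/4 (g(l) = 2 - (0 - 1)/4 = 2 - ¼*(-1) = 2 + ¼ = 9/4)
U = 18 (U = 9*(6 + 2)/4 = (9/4)*8 = 18)
(U + (-59 + 38)*(-40 - 58))*112 = (18 + (-59 + 38)*(-40 - 58))*112 = (18 - 21*(-98))*112 = (18 + 2058)*112 = 2076*112 = 232512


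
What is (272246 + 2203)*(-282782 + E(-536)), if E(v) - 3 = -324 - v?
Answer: -77550230583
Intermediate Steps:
E(v) = -321 - v (E(v) = 3 + (-324 - v) = -321 - v)
(272246 + 2203)*(-282782 + E(-536)) = (272246 + 2203)*(-282782 + (-321 - 1*(-536))) = 274449*(-282782 + (-321 + 536)) = 274449*(-282782 + 215) = 274449*(-282567) = -77550230583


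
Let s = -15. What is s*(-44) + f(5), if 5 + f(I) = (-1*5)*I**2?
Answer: 530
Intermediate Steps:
f(I) = -5 - 5*I**2 (f(I) = -5 + (-1*5)*I**2 = -5 - 5*I**2)
s*(-44) + f(5) = -15*(-44) + (-5 - 5*5**2) = 660 + (-5 - 5*25) = 660 + (-5 - 125) = 660 - 130 = 530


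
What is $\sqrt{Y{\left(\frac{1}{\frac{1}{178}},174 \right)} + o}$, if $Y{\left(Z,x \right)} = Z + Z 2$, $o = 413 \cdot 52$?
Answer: $\sqrt{22010} \approx 148.36$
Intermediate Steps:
$o = 21476$
$Y{\left(Z,x \right)} = 3 Z$ ($Y{\left(Z,x \right)} = Z + 2 Z = 3 Z$)
$\sqrt{Y{\left(\frac{1}{\frac{1}{178}},174 \right)} + o} = \sqrt{\frac{3}{\frac{1}{178}} + 21476} = \sqrt{3 \frac{1}{\frac{1}{178}} + 21476} = \sqrt{3 \cdot 178 + 21476} = \sqrt{534 + 21476} = \sqrt{22010}$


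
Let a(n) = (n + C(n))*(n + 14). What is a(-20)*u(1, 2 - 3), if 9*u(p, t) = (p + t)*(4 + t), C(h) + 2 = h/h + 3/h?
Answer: 0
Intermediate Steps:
C(h) = -1 + 3/h (C(h) = -2 + (h/h + 3/h) = -2 + (1 + 3/h) = -1 + 3/h)
a(n) = (14 + n)*(n + (3 - n)/n) (a(n) = (n + (3 - n)/n)*(n + 14) = (n + (3 - n)/n)*(14 + n) = (14 + n)*(n + (3 - n)/n))
u(p, t) = (4 + t)*(p + t)/9 (u(p, t) = ((p + t)*(4 + t))/9 = ((4 + t)*(p + t))/9 = (4 + t)*(p + t)/9)
a(-20)*u(1, 2 - 3) = (-11 + (-20)² + 13*(-20) + 42/(-20))*((2 - 3)²/9 + (4/9)*1 + 4*(2 - 3)/9 + (⅑)*1*(2 - 3)) = (-11 + 400 - 260 + 42*(-1/20))*((⅑)*(-1)² + 4/9 + (4/9)*(-1) + (⅑)*1*(-1)) = (-11 + 400 - 260 - 21/10)*((⅑)*1 + 4/9 - 4/9 - ⅑) = 1269*(⅑ + 4/9 - 4/9 - ⅑)/10 = (1269/10)*0 = 0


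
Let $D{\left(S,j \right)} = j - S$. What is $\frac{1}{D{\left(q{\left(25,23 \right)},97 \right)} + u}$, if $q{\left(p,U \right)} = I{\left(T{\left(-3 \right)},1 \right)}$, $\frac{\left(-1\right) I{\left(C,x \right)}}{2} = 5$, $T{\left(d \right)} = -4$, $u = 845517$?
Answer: $\frac{1}{845624} \approx 1.1826 \cdot 10^{-6}$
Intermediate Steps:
$I{\left(C,x \right)} = -10$ ($I{\left(C,x \right)} = \left(-2\right) 5 = -10$)
$q{\left(p,U \right)} = -10$
$\frac{1}{D{\left(q{\left(25,23 \right)},97 \right)} + u} = \frac{1}{\left(97 - -10\right) + 845517} = \frac{1}{\left(97 + 10\right) + 845517} = \frac{1}{107 + 845517} = \frac{1}{845624}$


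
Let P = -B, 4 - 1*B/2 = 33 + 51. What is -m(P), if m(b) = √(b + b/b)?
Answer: -√161 ≈ -12.689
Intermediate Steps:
B = -160 (B = 8 - 2*(33 + 51) = 8 - 2*84 = 8 - 168 = -160)
P = 160 (P = -1*(-160) = 160)
m(b) = √(1 + b) (m(b) = √(b + 1) = √(1 + b))
-m(P) = -√(1 + 160) = -√161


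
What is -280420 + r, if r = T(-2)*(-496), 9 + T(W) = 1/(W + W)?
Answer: -275832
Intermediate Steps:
T(W) = -9 + 1/(2*W) (T(W) = -9 + 1/(W + W) = -9 + 1/(2*W))
r = 4588 (r = (-9 + (½)/(-2))*(-496) = (-9 + (½)*(-½))*(-496) = (-9 - ¼)*(-496) = -37/4*(-496) = 4588)
-280420 + r = -280420 + 4588 = -275832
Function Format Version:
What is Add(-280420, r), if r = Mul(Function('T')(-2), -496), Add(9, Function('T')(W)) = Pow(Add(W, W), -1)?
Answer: -275832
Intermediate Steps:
Function('T')(W) = Add(-9, Mul(Rational(1, 2), Pow(W, -1))) (Function('T')(W) = Add(-9, Pow(Add(W, W), -1)) = Add(-9, Pow(Mul(2, W), -1)) = Add(-9, Mul(Rational(1, 2), Pow(W, -1))))
r = 4588 (r = Mul(Add(-9, Mul(Rational(1, 2), Pow(-2, -1))), -496) = Mul(Add(-9, Mul(Rational(1, 2), Rational(-1, 2))), -496) = Mul(Add(-9, Rational(-1, 4)), -496) = Mul(Rational(-37, 4), -496) = 4588)
Add(-280420, r) = Add(-280420, 4588) = -275832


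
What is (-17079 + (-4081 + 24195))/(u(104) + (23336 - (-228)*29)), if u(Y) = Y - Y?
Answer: 3035/29948 ≈ 0.10134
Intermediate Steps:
u(Y) = 0
(-17079 + (-4081 + 24195))/(u(104) + (23336 - (-228)*29)) = (-17079 + (-4081 + 24195))/(0 + (23336 - (-228)*29)) = (-17079 + 20114)/(0 + (23336 - 1*(-6612))) = 3035/(0 + (23336 + 6612)) = 3035/(0 + 29948) = 3035/29948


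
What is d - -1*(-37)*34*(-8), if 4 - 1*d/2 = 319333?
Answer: -628594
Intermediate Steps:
d = -638658 (d = 8 - 2*319333 = 8 - 638666 = -638658)
d - -1*(-37)*34*(-8) = -638658 - -1*(-37)*34*(-8) = -638658 - 37*34*(-8) = -638658 - 1258*(-8) = -638658 - 1*(-10064) = -638658 + 10064 = -628594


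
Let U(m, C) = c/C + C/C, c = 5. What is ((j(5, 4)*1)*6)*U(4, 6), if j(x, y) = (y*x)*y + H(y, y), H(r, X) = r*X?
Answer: 1056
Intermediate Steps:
H(r, X) = X*r
j(x, y) = y**2 + x*y**2 (j(x, y) = (y*x)*y + y*y = (x*y)*y + y**2 = x*y**2 + y**2 = y**2 + x*y**2)
U(m, C) = 1 + 5/C (U(m, C) = 5/C + C/C = 5/C + 1 = 1 + 5/C)
((j(5, 4)*1)*6)*U(4, 6) = (((4**2*(1 + 5))*1)*6)*((5 + 6)/6) = (((16*6)*1)*6)*((1/6)*11) = ((96*1)*6)*(11/6) = (96*6)*(11/6) = 576*(11/6) = 1056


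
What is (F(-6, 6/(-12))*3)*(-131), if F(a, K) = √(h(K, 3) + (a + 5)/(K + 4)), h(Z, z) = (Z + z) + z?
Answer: -393*√1022/14 ≈ -897.41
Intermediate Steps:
h(Z, z) = Z + 2*z
F(a, K) = √(6 + K + (5 + a)/(4 + K)) (F(a, K) = √((K + 2*3) + (a + 5)/(K + 4)) = √((K + 6) + (5 + a)/(4 + K)) = √((6 + K) + (5 + a)/(4 + K)) = √(6 + K + (5 + a)/(4 + K)))
(F(-6, 6/(-12))*3)*(-131) = (√((5 - 6 + (4 + 6/(-12))*(6 + 6/(-12)))/(4 + 6/(-12)))*3)*(-131) = (√((5 - 6 + (4 + 6*(-1/12))*(6 + 6*(-1/12)))/(4 + 6*(-1/12)))*3)*(-131) = (√((5 - 6 + (4 - ½)*(6 - ½))/(4 - ½))*3)*(-131) = (√((5 - 6 + (7/2)*(11/2))/(7/2))*3)*(-131) = (√(2*(5 - 6 + 77/4)/7)*3)*(-131) = (√((2/7)*(73/4))*3)*(-131) = (√(73/14)*3)*(-131) = ((√1022/14)*3)*(-131) = (3*√1022/14)*(-131) = -393*√1022/14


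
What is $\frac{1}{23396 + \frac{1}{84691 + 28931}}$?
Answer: $\frac{113622}{2658300313} \approx 4.2742 \cdot 10^{-5}$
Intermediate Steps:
$\frac{1}{23396 + \frac{1}{84691 + 28931}} = \frac{1}{23396 + \frac{1}{113622}} = \frac{1}{\frac{2658300313}{113622}} = \frac{113622}{2658300313}$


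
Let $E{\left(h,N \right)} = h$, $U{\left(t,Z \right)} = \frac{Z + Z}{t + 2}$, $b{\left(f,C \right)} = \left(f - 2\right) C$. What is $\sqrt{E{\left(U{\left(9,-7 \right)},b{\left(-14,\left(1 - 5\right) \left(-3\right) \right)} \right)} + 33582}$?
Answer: $\frac{2 \sqrt{1015817}}{11} \approx 183.25$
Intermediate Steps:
$b{\left(f,C \right)} = C \left(-2 + f\right)$ ($b{\left(f,C \right)} = \left(-2 + f\right) C = C \left(-2 + f\right)$)
$U{\left(t,Z \right)} = \frac{2 Z}{2 + t}$
$\sqrt{E{\left(U{\left(9,-7 \right)},b{\left(-14,\left(1 - 5\right) \left(-3\right) \right)} \right)} + 33582} = \sqrt{2 \left(-7\right) \frac{1}{2 + 9} + 33582} = \sqrt{2 \left(-7\right) \frac{1}{11} + 33582} = \sqrt{- \frac{14}{11} + 33582} = \sqrt{\frac{369388}{11}} = \frac{2 \sqrt{1015817}}{11}$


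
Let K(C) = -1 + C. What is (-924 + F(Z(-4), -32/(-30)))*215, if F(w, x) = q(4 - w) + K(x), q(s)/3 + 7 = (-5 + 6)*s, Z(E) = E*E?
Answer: -632702/3 ≈ -2.1090e+5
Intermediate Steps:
Z(E) = E²
q(s) = -21 + 3*s (q(s) = -21 + 3*((-5 + 6)*s) = -21 + 3*(1*s) = -21 + 3*s)
F(w, x) = -10 + x - 3*w (F(w, x) = (-21 + 3*(4 - w)) + (-1 + x) = (-21 + (12 - 3*w)) + (-1 + x) = (-9 - 3*w) + (-1 + x) = -10 + x - 3*w)
(-924 + F(Z(-4), -32/(-30)))*215 = (-924 + (-10 - 32/(-30) - 3*(-4)²))*215 = (-924 + (-10 - 32*(-1/30) - 3*16))*215 = (-924 + (-10 + 16/15 - 48))*215 = (-924 - 854/15)*215 = -14714/15*215 = -632702/3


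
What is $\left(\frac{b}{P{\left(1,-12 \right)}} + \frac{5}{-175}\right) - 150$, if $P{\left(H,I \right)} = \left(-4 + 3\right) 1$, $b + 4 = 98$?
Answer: $- \frac{8541}{35} \approx -244.03$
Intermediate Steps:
$b = 94$ ($b = -4 + 98 = 94$)
$P{\left(H,I \right)} = -1$ ($P{\left(H,I \right)} = \left(-1\right) 1 = -1$)
$\left(\frac{b}{P{\left(1,-12 \right)}} + \frac{5}{-175}\right) - 150 = \left(\frac{94}{-1} + \frac{5}{-175}\right) - 150 = \left(94 \left(-1\right) + 5 \left(- \frac{1}{175}\right)\right) - 150 = \left(-94 - \frac{1}{35}\right) - 150 = - \frac{3291}{35} - 150 = - \frac{8541}{35}$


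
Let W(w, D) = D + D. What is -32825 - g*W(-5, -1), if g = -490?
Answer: -33805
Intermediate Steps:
W(w, D) = 2*D
-32825 - g*W(-5, -1) = -32825 - (-490)*2*(-1) = -32825 - (-490)*(-2) = -32825 - 1*980 = -32825 - 980 = -33805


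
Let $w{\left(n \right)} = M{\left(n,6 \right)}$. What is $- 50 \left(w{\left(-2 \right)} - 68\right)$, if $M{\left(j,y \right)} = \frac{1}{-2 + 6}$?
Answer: $\frac{6775}{2} \approx 3387.5$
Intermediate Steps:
$M{\left(j,y \right)} = \frac{1}{4}$
$w{\left(n \right)} = \frac{1}{4}$
$- 50 \left(w{\left(-2 \right)} - 68\right) = - 50 \left(\frac{1}{4} - 68\right) = \left(-50\right) \left(- \frac{271}{4}\right) = \frac{6775}{2}$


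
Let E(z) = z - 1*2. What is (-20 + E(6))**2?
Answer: 256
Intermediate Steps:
E(z) = -2 + z (E(z) = z - 2 = -2 + z)
(-20 + E(6))**2 = (-20 + (-2 + 6))**2 = (-20 + 4)**2 = (-16)**2 = 256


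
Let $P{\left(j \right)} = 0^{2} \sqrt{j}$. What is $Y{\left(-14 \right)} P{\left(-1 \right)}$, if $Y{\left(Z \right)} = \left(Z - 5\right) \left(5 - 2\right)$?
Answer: $0$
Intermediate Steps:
$P{\left(j \right)} = 0$ ($P{\left(j \right)} = 0 \sqrt{j} = 0$)
$Y{\left(Z \right)} = -15 + 3 Z$ ($Y{\left(Z \right)} = \left(-5 + Z\right) 3 = -15 + 3 Z$)
$Y{\left(-14 \right)} P{\left(-1 \right)} = \left(-15 + 3 \left(-14\right)\right) 0 = \left(-15 - 42\right) 0 = \left(-57\right) 0 = 0$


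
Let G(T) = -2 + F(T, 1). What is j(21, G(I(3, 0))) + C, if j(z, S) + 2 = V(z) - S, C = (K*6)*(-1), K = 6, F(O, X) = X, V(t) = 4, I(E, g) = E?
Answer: -33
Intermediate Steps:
C = -36 (C = (6*6)*(-1) = 36*(-1) = -36)
G(T) = -1 (G(T) = -2 + 1 = -1)
j(z, S) = 2 - S (j(z, S) = -2 + (4 - S) = 2 - S)
j(21, G(I(3, 0))) + C = (2 - 1*(-1)) - 36 = (2 + 1) - 36 = 3 - 36 = -33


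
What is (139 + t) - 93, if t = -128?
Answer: -82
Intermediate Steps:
(139 + t) - 93 = (139 - 128) - 93 = 11 - 93 = -82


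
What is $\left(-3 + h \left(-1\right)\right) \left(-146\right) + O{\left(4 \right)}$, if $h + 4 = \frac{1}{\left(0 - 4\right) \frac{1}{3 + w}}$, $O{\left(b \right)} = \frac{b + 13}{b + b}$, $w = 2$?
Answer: $- \frac{2611}{8} \approx -326.38$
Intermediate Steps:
$O{\left(b \right)} = \frac{13 + b}{2 b}$
$h = - \frac{21}{4}$ ($h = -4 + \frac{1}{\left(0 - 4\right) \frac{1}{3 + 2}} = -4 + \frac{1}{\left(-4\right) \frac{1}{5}} = -4 + \frac{1}{- \frac{4}{5}} = -4 - \frac{5}{4} = - \frac{21}{4} \approx -5.25$)
$\left(-3 + h \left(-1\right)\right) \left(-146\right) + O{\left(4 \right)} = \left(-3 - - \frac{21}{4}\right) \left(-146\right) + \frac{13 + 4}{2 \cdot 4} = \left(-3 + \frac{21}{4}\right) \left(-146\right) + \frac{1}{2} \cdot \frac{1}{4} \cdot 17 = \frac{9}{4} \left(-146\right) + \frac{17}{8} = - \frac{657}{2} + \frac{17}{8} = - \frac{2611}{8}$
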